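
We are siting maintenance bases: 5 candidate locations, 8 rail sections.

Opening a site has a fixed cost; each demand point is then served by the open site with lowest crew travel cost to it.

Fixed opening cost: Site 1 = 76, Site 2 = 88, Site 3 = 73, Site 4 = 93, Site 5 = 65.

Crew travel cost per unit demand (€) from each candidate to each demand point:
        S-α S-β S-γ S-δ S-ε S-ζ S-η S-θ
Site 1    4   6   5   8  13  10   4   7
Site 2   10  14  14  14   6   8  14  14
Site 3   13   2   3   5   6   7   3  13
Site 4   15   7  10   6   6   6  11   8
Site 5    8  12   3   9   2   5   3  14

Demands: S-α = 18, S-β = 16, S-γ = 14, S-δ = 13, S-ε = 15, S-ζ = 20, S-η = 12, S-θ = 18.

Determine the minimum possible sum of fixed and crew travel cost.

Open {Site 1, Site 3, Site 5}: assign each demand point to its cheapest open site.
  S-α→Site 1 18×4=72, S-β→Site 3 16×2=32, S-γ→Site 3 14×3=42, S-δ→Site 3 13×5=65, S-ε→Site 5 15×2=30, S-ζ→Site 5 20×5=100, S-η→Site 3 12×3=36, S-θ→Site 1 18×7=126
  crew travel cost 503, fixed 214 → total 717.
Compare {Site 1, Site 5}: crew travel cost 606 + fixed 141 = 747.
Compare {Site 1, Site 3}: crew travel cost 603 + fixed 149 = 752.
Compare {Site 1, Site 2, Site 3, Site 5}: crew travel cost 503 + fixed 302 = 805.
All other subsets cost ≥ 747. Minimum total cost: 717.

717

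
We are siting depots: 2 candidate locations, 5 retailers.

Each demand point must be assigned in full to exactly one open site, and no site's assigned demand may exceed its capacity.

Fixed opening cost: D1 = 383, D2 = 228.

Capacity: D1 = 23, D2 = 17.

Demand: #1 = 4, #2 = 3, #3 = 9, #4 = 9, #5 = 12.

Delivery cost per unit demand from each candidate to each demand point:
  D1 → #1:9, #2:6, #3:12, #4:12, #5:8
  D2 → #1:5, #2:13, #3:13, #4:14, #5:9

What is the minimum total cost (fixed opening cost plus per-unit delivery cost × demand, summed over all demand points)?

Open {D1, D2}; cheapest assignment that respects the capacities:
  D1 (cap 23, load 21): #2, #3, #4 — cost 3×6 + 9×12 + 9×12 = 234
  D2 (cap 17, load 16): #1, #5 — cost 4×5 + 12×9 = 128
  Shipping 362, fixed 611 → total 973.
  Any other capacity-feasible assignment to {D1, D2} ships for at least 362.
Total demand is 37 and no other set of sites has combined capacity ≥ 37, so {D1, D2} is the only feasible choice of open sites. Minimum: 973.

973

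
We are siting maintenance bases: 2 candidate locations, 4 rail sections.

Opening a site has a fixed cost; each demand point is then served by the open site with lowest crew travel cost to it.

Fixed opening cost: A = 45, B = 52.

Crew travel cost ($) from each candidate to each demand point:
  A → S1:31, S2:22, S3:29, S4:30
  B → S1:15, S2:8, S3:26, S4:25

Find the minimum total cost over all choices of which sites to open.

126

Open {B}: assign each demand point to its cheapest open site.
  S1→B 15, S2→B 8, S3→B 26, S4→B 25
  crew travel cost 74, fixed 52 → total 126.
Compare {A}: crew travel cost 112 + fixed 45 = 157.
Compare {A, B}: crew travel cost 74 + fixed 97 = 171.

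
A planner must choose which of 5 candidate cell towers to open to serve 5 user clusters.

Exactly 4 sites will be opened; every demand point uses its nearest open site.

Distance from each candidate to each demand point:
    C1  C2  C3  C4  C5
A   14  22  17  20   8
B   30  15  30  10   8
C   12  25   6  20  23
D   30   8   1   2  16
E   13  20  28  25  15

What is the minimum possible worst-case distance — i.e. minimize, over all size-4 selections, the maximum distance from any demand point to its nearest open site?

12

Open {A, B, C, D}.
  Farthest demand point is C1 at distance 12 (to C); all others are ≤ 12.
With {A, C, D, E} the worst case is 12.
With {B, C, D, E} the worst case is 12.
No size-4 selection achieves below 12.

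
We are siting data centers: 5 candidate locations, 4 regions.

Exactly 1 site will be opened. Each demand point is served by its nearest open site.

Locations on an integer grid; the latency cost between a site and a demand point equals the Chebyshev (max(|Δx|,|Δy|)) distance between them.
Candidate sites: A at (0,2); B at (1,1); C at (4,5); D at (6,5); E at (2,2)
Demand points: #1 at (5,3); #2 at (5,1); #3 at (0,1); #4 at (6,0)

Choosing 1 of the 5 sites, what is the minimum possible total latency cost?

Open {E}.
  #1→E 3, #2→E 3, #3→E 2, #4→E 4  ⇒ total 12.
Compare {B}: total 14.
Compare {C}: total 15.
No size-1 selection does better; minimum is 12.

12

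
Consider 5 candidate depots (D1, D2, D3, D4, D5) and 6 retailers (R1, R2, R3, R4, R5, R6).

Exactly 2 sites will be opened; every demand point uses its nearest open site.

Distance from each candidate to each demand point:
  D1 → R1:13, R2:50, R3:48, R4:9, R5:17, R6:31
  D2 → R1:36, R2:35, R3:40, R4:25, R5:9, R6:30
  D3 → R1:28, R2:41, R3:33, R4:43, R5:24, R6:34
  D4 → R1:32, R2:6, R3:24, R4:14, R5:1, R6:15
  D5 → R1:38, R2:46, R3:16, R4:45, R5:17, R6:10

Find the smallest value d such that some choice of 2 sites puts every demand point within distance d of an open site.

Open {D1, D4}.
  Farthest demand point is R3 at distance 24 (to D4); all others are ≤ 24.
With {D3, D4} the worst case is 28.
With {D2, D4} the worst case is 32.
No size-2 selection achieves below 24.

24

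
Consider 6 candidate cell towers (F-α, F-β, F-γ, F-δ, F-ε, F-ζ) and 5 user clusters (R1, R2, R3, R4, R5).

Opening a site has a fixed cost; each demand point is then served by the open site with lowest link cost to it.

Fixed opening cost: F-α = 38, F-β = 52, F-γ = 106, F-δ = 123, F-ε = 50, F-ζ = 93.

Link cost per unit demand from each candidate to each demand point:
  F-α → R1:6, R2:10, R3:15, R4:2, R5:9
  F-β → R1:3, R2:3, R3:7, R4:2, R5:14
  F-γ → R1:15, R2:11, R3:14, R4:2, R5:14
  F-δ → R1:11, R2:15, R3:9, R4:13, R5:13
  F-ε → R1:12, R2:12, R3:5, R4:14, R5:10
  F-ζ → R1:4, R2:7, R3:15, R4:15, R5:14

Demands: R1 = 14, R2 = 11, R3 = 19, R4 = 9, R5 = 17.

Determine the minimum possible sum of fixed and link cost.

460

Open {F-β, F-ε}: assign each demand point to its cheapest open site.
  R1→F-β 14×3=42, R2→F-β 11×3=33, R3→F-ε 19×5=95, R4→F-β 9×2=18, R5→F-ε 17×10=170
  link cost 358, fixed 102 → total 460.
Compare {F-α, F-β}: link cost 379 + fixed 90 = 469.
Compare {F-α, F-β, F-ε}: link cost 341 + fixed 140 = 481.
Compare {F-β}: link cost 464 + fixed 52 = 516.
All other subsets cost ≥ 469. Minimum total cost: 460.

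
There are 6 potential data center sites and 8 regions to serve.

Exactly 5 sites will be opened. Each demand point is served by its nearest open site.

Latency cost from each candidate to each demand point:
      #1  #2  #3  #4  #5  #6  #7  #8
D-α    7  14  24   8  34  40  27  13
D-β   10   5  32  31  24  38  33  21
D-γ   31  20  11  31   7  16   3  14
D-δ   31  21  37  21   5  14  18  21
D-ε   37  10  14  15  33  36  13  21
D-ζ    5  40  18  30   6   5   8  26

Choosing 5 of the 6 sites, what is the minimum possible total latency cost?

Open {D-α, D-β, D-γ, D-δ, D-ζ}.
  #1→D-ζ 5, #2→D-β 5, #3→D-γ 11, #4→D-α 8, #5→D-δ 5, #6→D-ζ 5, #7→D-γ 3, #8→D-α 13  ⇒ total 55.
Compare {D-α, D-β, D-γ, D-ε, D-ζ}: total 56.
Compare {D-α, D-γ, D-δ, D-ε, D-ζ}: total 60.
No size-5 selection does better; minimum is 55.

55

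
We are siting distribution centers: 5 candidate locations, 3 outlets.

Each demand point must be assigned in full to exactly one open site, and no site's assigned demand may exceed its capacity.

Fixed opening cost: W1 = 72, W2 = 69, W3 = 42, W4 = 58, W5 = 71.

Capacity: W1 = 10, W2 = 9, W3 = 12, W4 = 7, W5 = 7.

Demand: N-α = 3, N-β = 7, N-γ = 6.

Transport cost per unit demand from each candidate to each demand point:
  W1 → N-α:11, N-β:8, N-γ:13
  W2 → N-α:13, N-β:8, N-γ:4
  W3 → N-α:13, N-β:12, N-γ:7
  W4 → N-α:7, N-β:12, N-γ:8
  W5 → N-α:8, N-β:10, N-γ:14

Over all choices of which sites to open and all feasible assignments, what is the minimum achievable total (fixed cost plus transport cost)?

Open {W1, W3}; cheapest assignment that respects the capacities:
  W1 (cap 10, load 10): N-α, N-β — cost 3×11 + 7×8 = 89
  W3 (cap 12, load 6): N-γ — cost 6×7 = 42
  Shipping 131, fixed 114 → total 245.
  Any other capacity-feasible assignment to {W1, W3} ships for at least 131.
Compare {W2, W3}: its best feasible assignment gives total 248.
Compare {W1, W2}: its best feasible assignment gives total 254.
Every other set of open sites that can feasibly serve all demand totals ≥ 248 even under its best assignment. Minimum: 245.

245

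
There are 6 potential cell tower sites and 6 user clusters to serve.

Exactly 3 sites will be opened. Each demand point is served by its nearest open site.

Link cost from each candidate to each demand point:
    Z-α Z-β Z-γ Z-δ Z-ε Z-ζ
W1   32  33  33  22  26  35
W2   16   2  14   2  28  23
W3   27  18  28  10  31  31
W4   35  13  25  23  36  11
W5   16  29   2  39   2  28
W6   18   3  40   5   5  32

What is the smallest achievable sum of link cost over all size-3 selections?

35

Open {W2, W4, W5}.
  Z-α→W2 16, Z-β→W2 2, Z-γ→W5 2, Z-δ→W2 2, Z-ε→W5 2, Z-ζ→W4 11  ⇒ total 35.
Compare {W4, W5, W6}: total 39.
Compare {W1, W2, W5}: total 47.
No size-3 selection does better; minimum is 35.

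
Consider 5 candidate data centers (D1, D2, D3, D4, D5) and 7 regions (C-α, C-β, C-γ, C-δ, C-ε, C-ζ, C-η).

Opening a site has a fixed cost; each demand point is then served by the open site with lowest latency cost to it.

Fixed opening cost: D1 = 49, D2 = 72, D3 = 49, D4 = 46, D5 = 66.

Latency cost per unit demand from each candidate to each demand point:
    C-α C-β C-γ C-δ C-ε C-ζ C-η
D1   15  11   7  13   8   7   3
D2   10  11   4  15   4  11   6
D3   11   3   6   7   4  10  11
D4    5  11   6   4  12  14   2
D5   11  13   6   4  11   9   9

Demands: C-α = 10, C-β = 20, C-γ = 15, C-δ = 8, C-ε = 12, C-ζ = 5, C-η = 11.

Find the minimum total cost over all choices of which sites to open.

Open {D3, D4}: assign each demand point to its cheapest open site.
  C-α→D4 10×5=50, C-β→D3 20×3=60, C-γ→D3 15×6=90, C-δ→D4 8×4=32, C-ε→D3 12×4=48, C-ζ→D3 5×10=50, C-η→D4 11×2=22
  latency cost 352, fixed 95 → total 447.
Compare {D1, D3, D4}: latency cost 337 + fixed 144 = 481.
Compare {D2, D3, D4}: latency cost 322 + fixed 167 = 489.
Compare {D3, D4, D5}: latency cost 347 + fixed 161 = 508.
All other subsets cost ≥ 481. Minimum total cost: 447.

447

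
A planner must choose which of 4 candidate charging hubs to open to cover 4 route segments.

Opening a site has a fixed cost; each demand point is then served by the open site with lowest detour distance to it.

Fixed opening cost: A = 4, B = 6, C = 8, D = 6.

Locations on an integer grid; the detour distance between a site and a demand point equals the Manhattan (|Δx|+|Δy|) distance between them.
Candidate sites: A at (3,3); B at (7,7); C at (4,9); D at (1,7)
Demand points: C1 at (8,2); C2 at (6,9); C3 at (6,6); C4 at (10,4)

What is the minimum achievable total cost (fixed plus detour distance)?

Open {B}: assign each demand point to its cheapest open site.
  C1→B 6, C2→B 3, C3→B 2, C4→B 6
  detour distance 17, fixed 6 → total 23.
Compare {A, B}: detour distance 17 + fixed 10 = 27.
Compare {B, D}: detour distance 17 + fixed 12 = 29.
Compare {B, C}: detour distance 16 + fixed 14 = 30.
All other subsets cost ≥ 27. Minimum total cost: 23.

23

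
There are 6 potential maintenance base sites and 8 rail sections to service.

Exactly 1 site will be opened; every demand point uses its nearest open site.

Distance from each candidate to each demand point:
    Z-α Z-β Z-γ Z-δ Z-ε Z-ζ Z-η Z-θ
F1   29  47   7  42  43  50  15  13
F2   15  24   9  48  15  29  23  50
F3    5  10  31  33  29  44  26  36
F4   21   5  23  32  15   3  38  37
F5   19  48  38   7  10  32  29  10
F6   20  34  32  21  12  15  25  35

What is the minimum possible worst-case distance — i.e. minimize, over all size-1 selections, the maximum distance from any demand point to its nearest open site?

35

Open {F6}.
  Farthest demand point is Z-θ at distance 35 (to F6); all others are ≤ 35.
With {F4} the worst case is 38.
With {F3} the worst case is 44.
No size-1 selection achieves below 35.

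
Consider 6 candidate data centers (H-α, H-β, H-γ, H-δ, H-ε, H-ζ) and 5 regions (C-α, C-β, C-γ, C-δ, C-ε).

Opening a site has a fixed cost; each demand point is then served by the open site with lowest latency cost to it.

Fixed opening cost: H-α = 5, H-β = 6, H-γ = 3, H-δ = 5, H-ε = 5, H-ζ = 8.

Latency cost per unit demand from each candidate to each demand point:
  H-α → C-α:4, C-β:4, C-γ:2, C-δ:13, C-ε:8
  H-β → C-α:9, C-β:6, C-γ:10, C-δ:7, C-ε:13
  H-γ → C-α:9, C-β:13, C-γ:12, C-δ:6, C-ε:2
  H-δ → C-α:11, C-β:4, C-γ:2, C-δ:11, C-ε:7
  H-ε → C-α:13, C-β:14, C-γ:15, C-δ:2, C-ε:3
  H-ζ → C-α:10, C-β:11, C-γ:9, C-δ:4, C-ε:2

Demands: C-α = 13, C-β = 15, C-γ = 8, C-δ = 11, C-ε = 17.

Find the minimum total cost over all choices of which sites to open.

Open {H-α, H-γ, H-ε}: assign each demand point to its cheapest open site.
  C-α→H-α 13×4=52, C-β→H-α 15×4=60, C-γ→H-α 8×2=16, C-δ→H-ε 11×2=22, C-ε→H-γ 17×2=34
  latency cost 184, fixed 13 → total 197.
Compare {H-α, H-ε, H-ζ}: latency cost 184 + fixed 18 = 202.
Compare {H-α, H-γ, H-δ, H-ε}: latency cost 184 + fixed 18 = 202.
Compare {H-α, H-β, H-γ, H-ε}: latency cost 184 + fixed 19 = 203.
All other subsets cost ≥ 202. Minimum total cost: 197.

197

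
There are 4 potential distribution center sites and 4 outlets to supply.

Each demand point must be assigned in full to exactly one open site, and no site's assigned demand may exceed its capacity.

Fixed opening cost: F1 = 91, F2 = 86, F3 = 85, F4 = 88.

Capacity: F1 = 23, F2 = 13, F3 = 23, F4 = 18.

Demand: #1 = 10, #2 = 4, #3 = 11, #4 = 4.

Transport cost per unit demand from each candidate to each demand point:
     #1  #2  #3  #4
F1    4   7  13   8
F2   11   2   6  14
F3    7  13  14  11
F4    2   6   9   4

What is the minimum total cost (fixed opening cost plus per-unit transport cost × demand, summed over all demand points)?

Open {F2, F4}; cheapest assignment that respects the capacities:
  F2 (cap 13, load 11): #3 — cost 11×6 = 66
  F4 (cap 18, load 18): #1, #2, #4 — cost 10×2 + 4×6 + 4×4 = 60
  Shipping 126, fixed 174 → total 300.
  Any other capacity-feasible assignment to {F2, F4} ships for at least 126.
Compare {F1, F2}: its best feasible assignment gives total 343.
Compare {F1, F4}: its best feasible assignment gives total 362.
Every other set of open sites that can feasibly serve all demand totals ≥ 343 even under its best assignment. Minimum: 300.

300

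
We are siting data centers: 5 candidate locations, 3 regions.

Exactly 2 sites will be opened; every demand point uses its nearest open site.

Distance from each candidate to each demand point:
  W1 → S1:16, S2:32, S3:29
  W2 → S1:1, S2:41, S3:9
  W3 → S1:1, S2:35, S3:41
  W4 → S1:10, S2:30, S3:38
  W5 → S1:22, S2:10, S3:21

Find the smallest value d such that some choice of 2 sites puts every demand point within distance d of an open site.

10

Open {W2, W5}.
  Farthest demand point is S2 at distance 10 (to W5); all others are ≤ 10.
With {W1, W5} the worst case is 21.
With {W3, W5} the worst case is 21.
No size-2 selection achieves below 10.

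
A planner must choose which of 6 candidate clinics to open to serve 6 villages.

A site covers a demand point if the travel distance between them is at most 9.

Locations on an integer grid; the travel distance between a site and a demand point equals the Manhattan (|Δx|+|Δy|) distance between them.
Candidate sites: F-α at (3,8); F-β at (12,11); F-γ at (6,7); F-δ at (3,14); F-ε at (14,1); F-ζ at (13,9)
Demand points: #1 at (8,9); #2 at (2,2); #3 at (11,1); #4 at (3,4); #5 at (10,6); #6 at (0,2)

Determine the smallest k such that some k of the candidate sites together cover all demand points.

2

Coverage sets (demand points within 9 of each site):
  F-α: {#1, #2, #4, #5, #6}
  F-β: {#1, #5}
  F-γ: {#1, #2, #4, #5}
  F-δ: {}
  F-ε: {#3, #5}
  F-ζ: {#1, #5}
No single site covers all 6 demand points.
But {F-α, F-ε} covers everything, so the minimum is 2.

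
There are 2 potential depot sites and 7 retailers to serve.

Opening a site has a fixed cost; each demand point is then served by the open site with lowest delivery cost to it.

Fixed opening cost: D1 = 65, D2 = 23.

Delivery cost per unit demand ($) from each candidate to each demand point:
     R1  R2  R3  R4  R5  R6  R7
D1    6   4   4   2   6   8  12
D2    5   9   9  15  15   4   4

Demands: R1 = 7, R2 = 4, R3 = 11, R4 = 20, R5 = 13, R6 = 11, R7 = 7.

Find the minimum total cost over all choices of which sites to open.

Open {D1, D2}: assign each demand point to its cheapest open site.
  R1→D2 7×5=35, R2→D1 4×4=16, R3→D1 11×4=44, R4→D1 20×2=40, R5→D1 13×6=78, R6→D2 11×4=44, R7→D2 7×4=28
  delivery cost 285, fixed 88 → total 373.
Compare {D1}: delivery cost 392 + fixed 65 = 457.
Compare {D2}: delivery cost 737 + fixed 23 = 760.

373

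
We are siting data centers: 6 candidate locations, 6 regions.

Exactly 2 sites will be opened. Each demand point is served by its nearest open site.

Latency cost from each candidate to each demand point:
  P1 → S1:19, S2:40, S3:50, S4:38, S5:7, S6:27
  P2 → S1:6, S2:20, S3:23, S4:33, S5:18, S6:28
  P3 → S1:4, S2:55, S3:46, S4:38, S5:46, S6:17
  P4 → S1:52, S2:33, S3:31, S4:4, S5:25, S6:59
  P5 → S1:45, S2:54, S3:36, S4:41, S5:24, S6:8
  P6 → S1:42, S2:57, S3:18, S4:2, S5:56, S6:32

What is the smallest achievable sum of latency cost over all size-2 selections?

Open {P2, P6}.
  S1→P2 6, S2→P2 20, S3→P6 18, S4→P6 2, S5→P2 18, S6→P2 28  ⇒ total 92.
Compare {P2, P4}: total 99.
Compare {P2, P5}: total 108.
No size-2 selection does better; minimum is 92.

92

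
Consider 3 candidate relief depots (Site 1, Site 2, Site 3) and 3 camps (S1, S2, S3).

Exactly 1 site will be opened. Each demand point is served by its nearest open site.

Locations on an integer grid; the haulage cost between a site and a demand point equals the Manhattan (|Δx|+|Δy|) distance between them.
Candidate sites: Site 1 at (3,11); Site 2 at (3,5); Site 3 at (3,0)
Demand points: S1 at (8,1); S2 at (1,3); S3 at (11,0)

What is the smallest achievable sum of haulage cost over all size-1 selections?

Open {Site 3}.
  S1→Site 3 6, S2→Site 3 5, S3→Site 3 8  ⇒ total 19.
Compare {Site 2}: total 26.
Compare {Site 1}: total 44.

19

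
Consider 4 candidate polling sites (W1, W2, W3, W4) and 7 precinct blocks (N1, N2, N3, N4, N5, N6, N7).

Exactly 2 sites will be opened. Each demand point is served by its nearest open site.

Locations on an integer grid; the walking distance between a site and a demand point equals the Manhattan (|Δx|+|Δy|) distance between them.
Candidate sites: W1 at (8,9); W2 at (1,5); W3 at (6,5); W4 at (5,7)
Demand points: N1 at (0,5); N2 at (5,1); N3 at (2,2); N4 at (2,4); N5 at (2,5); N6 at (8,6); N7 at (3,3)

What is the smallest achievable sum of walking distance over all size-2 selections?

20

Open {W2, W3}.
  N1→W2 1, N2→W3 5, N3→W2 4, N4→W2 2, N5→W2 1, N6→W3 3, N7→W2 4  ⇒ total 20.
Compare {W2, W4}: total 22.
Compare {W1, W2}: total 23.
No size-2 selection does better; minimum is 20.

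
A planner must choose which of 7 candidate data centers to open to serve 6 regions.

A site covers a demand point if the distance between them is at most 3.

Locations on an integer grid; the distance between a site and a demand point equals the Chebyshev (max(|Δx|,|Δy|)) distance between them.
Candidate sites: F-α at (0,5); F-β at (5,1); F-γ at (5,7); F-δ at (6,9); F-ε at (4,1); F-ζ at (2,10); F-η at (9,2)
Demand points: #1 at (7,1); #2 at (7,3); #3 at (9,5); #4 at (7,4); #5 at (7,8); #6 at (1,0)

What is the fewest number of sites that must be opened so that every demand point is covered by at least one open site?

3

Coverage sets (demand points within 3 of each site):
  F-α: {}
  F-β: {#1, #2, #4}
  F-γ: {#4, #5}
  F-δ: {#5}
  F-ε: {#1, #2, #4, #6}
  F-ζ: {}
  F-η: {#1, #2, #3, #4}
No 2 sites suffice: every size-2 union leaves at least one demand point uncovered.
But {F-γ, F-ε, F-η} covers everything, so the minimum is 3.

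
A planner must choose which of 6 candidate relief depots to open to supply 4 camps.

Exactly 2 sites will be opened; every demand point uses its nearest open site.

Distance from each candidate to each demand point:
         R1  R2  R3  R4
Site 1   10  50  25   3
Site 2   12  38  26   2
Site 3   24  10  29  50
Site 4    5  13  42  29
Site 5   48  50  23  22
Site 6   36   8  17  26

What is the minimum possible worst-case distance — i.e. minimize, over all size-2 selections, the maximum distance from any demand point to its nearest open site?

17

Open {Site 1, Site 6}.
  Farthest demand point is R3 at distance 17 (to Site 6); all others are ≤ 17.
With {Site 2, Site 6} the worst case is 17.
With {Site 4, Site 5} the worst case is 23.
No size-2 selection achieves below 17.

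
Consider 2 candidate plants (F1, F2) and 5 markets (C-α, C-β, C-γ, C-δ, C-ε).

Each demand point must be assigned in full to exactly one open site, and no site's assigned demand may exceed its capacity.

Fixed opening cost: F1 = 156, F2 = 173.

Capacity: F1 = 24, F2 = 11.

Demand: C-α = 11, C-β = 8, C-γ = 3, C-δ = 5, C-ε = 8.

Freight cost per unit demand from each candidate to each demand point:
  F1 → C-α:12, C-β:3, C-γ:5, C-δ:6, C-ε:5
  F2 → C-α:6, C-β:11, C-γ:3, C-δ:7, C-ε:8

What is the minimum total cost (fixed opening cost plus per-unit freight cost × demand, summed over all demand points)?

Open {F1, F2}; cheapest assignment that respects the capacities:
  F1 (cap 24, load 24): C-β, C-γ, C-δ, C-ε — cost 8×3 + 3×5 + 5×6 + 8×5 = 109
  F2 (cap 11, load 11): C-α — cost 11×6 = 66
  Shipping 175, fixed 329 → total 504.
  Any other capacity-feasible assignment to {F1, F2} ships for at least 175.
Total demand is 35 and no other set of sites has combined capacity ≥ 35, so {F1, F2} is the only feasible choice of open sites. Minimum: 504.

504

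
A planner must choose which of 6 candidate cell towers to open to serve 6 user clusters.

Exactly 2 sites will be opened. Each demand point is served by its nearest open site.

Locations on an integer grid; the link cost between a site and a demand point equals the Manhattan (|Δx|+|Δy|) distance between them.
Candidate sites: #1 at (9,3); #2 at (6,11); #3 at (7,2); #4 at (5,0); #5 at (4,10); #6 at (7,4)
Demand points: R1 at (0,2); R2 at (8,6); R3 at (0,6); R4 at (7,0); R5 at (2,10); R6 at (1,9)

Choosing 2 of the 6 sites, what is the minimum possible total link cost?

Open {#3, #5}.
  R1→#3 7, R2→#3 5, R3→#5 8, R4→#3 2, R5→#5 2, R6→#5 4  ⇒ total 28.
Compare {#5, #6}: total 30.
Compare {#4, #5}: total 31.
No size-2 selection does better; minimum is 28.

28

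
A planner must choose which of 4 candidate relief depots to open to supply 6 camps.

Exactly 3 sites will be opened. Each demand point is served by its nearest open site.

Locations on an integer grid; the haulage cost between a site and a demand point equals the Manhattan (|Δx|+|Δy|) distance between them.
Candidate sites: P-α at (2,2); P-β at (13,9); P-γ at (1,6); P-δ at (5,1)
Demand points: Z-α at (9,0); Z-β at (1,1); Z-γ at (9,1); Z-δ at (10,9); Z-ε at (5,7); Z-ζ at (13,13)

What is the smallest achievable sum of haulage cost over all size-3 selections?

24

Open {P-α, P-β, P-δ}.
  Z-α→P-δ 5, Z-β→P-α 2, Z-γ→P-δ 4, Z-δ→P-β 3, Z-ε→P-δ 6, Z-ζ→P-β 4  ⇒ total 24.
Compare {P-β, P-γ, P-δ}: total 25.
Compare {P-α, P-β, P-γ}: total 31.
No size-3 selection does better; minimum is 24.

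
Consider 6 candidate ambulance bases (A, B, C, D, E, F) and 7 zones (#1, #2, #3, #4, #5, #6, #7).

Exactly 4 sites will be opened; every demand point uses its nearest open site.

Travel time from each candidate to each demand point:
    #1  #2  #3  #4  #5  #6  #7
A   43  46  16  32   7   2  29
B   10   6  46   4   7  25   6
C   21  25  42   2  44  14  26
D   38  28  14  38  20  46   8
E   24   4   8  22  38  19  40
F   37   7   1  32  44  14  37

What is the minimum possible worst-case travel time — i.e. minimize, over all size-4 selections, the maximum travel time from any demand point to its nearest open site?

Open {A, B, C, E}.
  Farthest demand point is #1 at travel time 10 (to B); all others are ≤ 10.
With {A, B, C, F} the worst case is 10.
With {A, B, D, E} the worst case is 10.
No size-4 selection achieves below 10.

10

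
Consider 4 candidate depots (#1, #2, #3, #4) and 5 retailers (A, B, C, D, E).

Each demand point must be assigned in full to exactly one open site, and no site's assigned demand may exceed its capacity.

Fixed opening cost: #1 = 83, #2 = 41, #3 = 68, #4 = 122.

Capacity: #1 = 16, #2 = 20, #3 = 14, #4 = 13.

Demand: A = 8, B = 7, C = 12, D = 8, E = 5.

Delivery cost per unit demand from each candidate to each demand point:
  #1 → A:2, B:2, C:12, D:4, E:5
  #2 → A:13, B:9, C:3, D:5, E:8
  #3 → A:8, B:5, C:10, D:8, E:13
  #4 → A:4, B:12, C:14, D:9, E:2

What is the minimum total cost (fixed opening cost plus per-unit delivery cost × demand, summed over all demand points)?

Open {#1, #2, #3}; cheapest assignment that respects the capacities:
  #1 (cap 16, load 13): A, E — cost 8×2 + 5×5 = 41
  #2 (cap 20, load 20): C, D — cost 12×3 + 8×5 = 76
  #3 (cap 14, load 7): B — cost 7×5 = 35
  Shipping 152, fixed 192 → total 344.
  Any other capacity-feasible assignment to {#1, #2, #3} ships for at least 152.
Compare {#1, #2, #4}: its best feasible assignment gives total 362.
Compare {#2, #3, #4}: its best feasible assignment gives total 384.
Every other set of open sites that can feasibly serve all demand totals ≥ 362 even under its best assignment. Minimum: 344.

344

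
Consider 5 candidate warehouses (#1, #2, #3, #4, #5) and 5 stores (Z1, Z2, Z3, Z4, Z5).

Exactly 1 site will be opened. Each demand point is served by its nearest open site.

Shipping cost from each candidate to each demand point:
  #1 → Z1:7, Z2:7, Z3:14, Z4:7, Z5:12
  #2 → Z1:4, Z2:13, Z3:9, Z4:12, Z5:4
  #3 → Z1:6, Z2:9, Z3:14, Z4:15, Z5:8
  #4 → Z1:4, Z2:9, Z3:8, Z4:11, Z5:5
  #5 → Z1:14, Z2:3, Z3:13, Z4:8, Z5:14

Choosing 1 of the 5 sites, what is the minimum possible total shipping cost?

Open {#4}.
  Z1→#4 4, Z2→#4 9, Z3→#4 8, Z4→#4 11, Z5→#4 5  ⇒ total 37.
Compare {#2}: total 42.
Compare {#1}: total 47.
No size-1 selection does better; minimum is 37.

37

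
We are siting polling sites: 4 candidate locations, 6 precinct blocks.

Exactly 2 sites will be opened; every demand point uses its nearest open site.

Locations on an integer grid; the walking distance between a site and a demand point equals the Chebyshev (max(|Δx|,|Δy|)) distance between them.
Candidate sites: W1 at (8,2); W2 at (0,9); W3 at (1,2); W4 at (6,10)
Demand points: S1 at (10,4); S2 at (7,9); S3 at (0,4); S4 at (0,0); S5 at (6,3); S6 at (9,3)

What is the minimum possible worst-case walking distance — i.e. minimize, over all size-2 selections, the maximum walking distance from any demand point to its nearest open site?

Open {W1, W3}.
  Farthest demand point is S2 at walking distance 7 (to W1); all others are ≤ 7.
With {W3, W4} the worst case is 7.
With {W1, W2} the worst case is 8.
No size-2 selection achieves below 7.

7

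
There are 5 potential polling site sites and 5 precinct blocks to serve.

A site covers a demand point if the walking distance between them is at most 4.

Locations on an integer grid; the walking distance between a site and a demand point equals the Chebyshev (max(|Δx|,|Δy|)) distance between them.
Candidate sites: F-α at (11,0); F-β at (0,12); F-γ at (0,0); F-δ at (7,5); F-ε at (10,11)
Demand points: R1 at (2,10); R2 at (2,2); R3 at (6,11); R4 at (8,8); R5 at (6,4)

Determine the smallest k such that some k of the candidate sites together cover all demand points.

4

Coverage sets (demand points within 4 of each site):
  F-α: {}
  F-β: {R1}
  F-γ: {R2}
  F-δ: {R4, R5}
  F-ε: {R3, R4}
No 3 sites suffice: every size-3 union leaves at least one demand point uncovered.
But {F-β, F-γ, F-δ, F-ε} covers everything, so the minimum is 4.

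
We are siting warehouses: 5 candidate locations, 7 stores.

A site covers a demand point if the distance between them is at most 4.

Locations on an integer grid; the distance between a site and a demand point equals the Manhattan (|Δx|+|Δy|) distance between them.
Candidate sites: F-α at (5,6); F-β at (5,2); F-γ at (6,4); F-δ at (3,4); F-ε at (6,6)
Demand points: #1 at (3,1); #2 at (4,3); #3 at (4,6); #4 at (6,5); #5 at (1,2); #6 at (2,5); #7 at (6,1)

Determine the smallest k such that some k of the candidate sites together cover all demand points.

2

Coverage sets (demand points within 4 of each site):
  F-α: {#2, #3, #4, #6}
  F-β: {#1, #2, #4, #5, #7}
  F-γ: {#2, #3, #4, #7}
  F-δ: {#1, #2, #3, #4, #5, #6}
  F-ε: {#3, #4}
No single site covers all 7 demand points.
But {F-α, F-β} covers everything, so the minimum is 2.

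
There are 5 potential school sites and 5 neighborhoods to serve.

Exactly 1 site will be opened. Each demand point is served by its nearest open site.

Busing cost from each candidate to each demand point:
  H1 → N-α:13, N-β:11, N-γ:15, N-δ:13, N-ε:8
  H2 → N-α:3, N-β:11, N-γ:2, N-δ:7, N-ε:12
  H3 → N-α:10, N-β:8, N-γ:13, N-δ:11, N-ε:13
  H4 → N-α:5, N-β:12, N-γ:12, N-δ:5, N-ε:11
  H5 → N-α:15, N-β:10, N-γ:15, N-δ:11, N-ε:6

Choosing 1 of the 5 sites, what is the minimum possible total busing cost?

Open {H2}.
  N-α→H2 3, N-β→H2 11, N-γ→H2 2, N-δ→H2 7, N-ε→H2 12  ⇒ total 35.
Compare {H4}: total 45.
Compare {H3}: total 55.
No size-1 selection does better; minimum is 35.

35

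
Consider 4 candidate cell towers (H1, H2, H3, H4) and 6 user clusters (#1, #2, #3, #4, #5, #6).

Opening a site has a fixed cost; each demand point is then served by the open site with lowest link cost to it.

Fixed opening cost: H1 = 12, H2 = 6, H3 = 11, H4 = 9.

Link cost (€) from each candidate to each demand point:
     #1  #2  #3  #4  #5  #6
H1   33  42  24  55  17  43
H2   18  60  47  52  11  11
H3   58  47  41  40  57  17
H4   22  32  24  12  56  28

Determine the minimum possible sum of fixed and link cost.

123

Open {H2, H4}: assign each demand point to its cheapest open site.
  #1→H2 18, #2→H4 32, #3→H4 24, #4→H4 12, #5→H2 11, #6→H2 11
  link cost 108, fixed 15 → total 123.
Compare {H2, H3, H4}: link cost 108 + fixed 26 = 134.
Compare {H1, H2, H4}: link cost 108 + fixed 27 = 135.
Compare {H1, H2, H3, H4}: link cost 108 + fixed 38 = 146.
All other subsets cost ≥ 134. Minimum total cost: 123.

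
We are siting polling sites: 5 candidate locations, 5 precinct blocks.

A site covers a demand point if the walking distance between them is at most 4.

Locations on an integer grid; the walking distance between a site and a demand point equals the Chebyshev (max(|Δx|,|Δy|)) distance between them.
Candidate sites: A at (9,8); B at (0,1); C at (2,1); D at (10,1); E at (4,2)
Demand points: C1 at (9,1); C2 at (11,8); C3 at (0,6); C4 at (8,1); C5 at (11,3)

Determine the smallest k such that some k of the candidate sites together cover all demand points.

Coverage sets (demand points within 4 of each site):
  A: {C2}
  B: {}
  C: {}
  D: {C1, C4, C5}
  E: {C3, C4}
No 2 sites suffice: every size-2 union leaves at least one demand point uncovered.
But {A, D, E} covers everything, so the minimum is 3.

3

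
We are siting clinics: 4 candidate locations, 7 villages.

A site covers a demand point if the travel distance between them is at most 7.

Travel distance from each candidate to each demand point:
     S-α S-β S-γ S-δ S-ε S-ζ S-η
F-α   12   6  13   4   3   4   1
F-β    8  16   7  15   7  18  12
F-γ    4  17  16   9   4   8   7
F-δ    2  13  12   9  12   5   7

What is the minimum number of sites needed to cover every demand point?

Coverage sets (demand points within 7 of each site):
  F-α: {S-β, S-δ, S-ε, S-ζ, S-η}
  F-β: {S-γ, S-ε}
  F-γ: {S-α, S-ε, S-η}
  F-δ: {S-α, S-ζ, S-η}
No 2 sites suffice: every size-2 union leaves at least one demand point uncovered.
But {F-α, F-β, F-γ} covers everything, so the minimum is 3.

3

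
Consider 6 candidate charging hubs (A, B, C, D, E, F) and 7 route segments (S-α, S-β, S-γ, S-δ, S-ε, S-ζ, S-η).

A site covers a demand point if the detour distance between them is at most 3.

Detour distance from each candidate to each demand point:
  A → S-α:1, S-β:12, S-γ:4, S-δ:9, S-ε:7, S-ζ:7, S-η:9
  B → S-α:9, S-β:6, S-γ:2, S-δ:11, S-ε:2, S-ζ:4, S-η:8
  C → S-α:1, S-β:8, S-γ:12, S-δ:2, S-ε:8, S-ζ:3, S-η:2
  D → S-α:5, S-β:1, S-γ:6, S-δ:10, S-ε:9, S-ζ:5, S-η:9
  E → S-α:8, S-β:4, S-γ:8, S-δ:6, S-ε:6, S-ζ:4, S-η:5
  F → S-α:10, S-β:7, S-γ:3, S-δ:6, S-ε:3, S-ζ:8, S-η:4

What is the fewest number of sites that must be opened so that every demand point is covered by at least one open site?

3

Coverage sets (demand points within 3 of each site):
  A: {S-α}
  B: {S-γ, S-ε}
  C: {S-α, S-δ, S-ζ, S-η}
  D: {S-β}
  E: {}
  F: {S-γ, S-ε}
No 2 sites suffice: every size-2 union leaves at least one demand point uncovered.
But {B, C, D} covers everything, so the minimum is 3.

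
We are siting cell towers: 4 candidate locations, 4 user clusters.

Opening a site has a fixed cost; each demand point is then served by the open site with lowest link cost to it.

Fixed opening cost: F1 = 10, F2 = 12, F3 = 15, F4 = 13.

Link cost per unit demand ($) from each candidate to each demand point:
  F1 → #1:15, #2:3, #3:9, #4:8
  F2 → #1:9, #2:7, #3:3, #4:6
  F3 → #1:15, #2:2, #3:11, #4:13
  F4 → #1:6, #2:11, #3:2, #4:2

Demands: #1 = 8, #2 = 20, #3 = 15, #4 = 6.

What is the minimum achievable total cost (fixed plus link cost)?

Open {F3, F4}: assign each demand point to its cheapest open site.
  #1→F4 8×6=48, #2→F3 20×2=40, #3→F4 15×2=30, #4→F4 6×2=12
  link cost 130, fixed 28 → total 158.
Compare {F1, F3, F4}: link cost 130 + fixed 38 = 168.
Compare {F2, F3, F4}: link cost 130 + fixed 40 = 170.
Compare {F1, F4}: link cost 150 + fixed 23 = 173.
All other subsets cost ≥ 168. Minimum total cost: 158.

158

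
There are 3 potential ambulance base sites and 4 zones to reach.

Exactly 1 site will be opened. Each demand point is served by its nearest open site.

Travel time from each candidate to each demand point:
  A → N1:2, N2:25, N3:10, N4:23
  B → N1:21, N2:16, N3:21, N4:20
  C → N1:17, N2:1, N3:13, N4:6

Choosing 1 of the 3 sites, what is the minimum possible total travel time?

Open {C}.
  N1→C 17, N2→C 1, N3→C 13, N4→C 6  ⇒ total 37.
Compare {A}: total 60.
Compare {B}: total 78.

37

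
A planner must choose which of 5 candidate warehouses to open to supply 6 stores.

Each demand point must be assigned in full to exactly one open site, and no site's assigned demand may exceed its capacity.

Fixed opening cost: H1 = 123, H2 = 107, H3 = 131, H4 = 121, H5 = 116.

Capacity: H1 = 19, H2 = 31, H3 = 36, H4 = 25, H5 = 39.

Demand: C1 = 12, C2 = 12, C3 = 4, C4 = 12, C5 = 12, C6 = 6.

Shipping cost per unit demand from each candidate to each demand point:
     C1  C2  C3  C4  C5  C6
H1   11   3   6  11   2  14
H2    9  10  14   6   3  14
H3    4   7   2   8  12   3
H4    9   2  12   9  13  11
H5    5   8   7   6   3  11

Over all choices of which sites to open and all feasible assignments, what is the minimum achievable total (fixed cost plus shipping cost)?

Open {H2, H3}; cheapest assignment that respects the capacities:
  H2 (cap 31, load 24): C4, C5 — cost 12×6 + 12×3 = 108
  H3 (cap 36, load 34): C1, C2, C3, C6 — cost 12×4 + 12×7 + 4×2 + 6×3 = 158
  Shipping 266, fixed 238 → total 504.
  Any other capacity-feasible assignment to {H2, H3} ships for at least 266.
Compare {H3, H5}: its best feasible assignment gives total 513.
Compare {H4, H5}: its best feasible assignment gives total 543.
Every other set of open sites that can feasibly serve all demand totals ≥ 513 even under its best assignment. Minimum: 504.

504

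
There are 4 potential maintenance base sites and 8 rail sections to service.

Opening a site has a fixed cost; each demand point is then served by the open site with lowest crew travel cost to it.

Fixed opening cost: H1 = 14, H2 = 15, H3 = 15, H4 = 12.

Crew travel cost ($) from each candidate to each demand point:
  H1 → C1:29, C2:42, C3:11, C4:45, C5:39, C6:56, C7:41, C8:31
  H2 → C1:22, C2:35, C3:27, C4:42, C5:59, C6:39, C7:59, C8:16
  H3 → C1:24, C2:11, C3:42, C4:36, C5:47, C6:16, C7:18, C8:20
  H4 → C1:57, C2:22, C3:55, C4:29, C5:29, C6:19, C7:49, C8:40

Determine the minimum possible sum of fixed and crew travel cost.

Open {H1, H3, H4}: assign each demand point to its cheapest open site.
  C1→H3 24, C2→H3 11, C3→H1 11, C4→H4 29, C5→H4 29, C6→H3 16, C7→H3 18, C8→H3 20
  crew travel cost 158, fixed 41 → total 199.
Compare {H1, H3}: crew travel cost 175 + fixed 29 = 204.
Compare {H1, H2, H3, H4}: crew travel cost 152 + fixed 56 = 208.
Compare {H2, H3, H4}: crew travel cost 168 + fixed 42 = 210.
All other subsets cost ≥ 204. Minimum total cost: 199.

199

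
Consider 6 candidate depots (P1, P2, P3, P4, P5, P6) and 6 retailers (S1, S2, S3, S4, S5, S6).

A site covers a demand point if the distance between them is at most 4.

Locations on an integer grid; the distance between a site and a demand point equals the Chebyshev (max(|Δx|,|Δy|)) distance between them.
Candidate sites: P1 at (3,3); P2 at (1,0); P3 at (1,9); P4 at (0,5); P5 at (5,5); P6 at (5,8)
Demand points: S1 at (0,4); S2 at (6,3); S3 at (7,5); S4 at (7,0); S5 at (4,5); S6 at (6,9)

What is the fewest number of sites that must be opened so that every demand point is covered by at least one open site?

Coverage sets (demand points within 4 of each site):
  P1: {S1, S2, S3, S4, S5}
  P2: {S1}
  P3: {S5}
  P4: {S1, S5}
  P5: {S2, S3, S5, S6}
  P6: {S3, S5, S6}
No single site covers all 6 demand points.
But {P1, P5} covers everything, so the minimum is 2.

2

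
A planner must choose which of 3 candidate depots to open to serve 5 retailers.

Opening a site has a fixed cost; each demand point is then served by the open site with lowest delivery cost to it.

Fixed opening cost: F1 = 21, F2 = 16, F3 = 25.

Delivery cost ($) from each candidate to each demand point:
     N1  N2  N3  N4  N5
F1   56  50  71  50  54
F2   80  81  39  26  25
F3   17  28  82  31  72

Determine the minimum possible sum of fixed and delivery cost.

Open {F2, F3}: assign each demand point to its cheapest open site.
  N1→F3 17, N2→F3 28, N3→F2 39, N4→F2 26, N5→F2 25
  delivery cost 135, fixed 41 → total 176.
Compare {F1, F2, F3}: delivery cost 135 + fixed 62 = 197.
Compare {F1, F2}: delivery cost 196 + fixed 37 = 233.
Compare {F1, F3}: delivery cost 201 + fixed 46 = 247.
All other subsets cost ≥ 197. Minimum total cost: 176.

176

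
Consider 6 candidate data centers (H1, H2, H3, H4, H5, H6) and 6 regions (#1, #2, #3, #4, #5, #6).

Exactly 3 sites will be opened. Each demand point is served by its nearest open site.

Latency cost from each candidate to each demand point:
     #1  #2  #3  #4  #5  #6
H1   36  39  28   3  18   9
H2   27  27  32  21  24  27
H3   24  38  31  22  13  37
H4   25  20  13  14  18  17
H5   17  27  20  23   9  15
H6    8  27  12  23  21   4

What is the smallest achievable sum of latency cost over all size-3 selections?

Open {H1, H5, H6}.
  #1→H6 8, #2→H5 27, #3→H6 12, #4→H1 3, #5→H5 9, #6→H6 4  ⇒ total 63.
Compare {H1, H4, H6}: total 65.
Compare {H1, H3, H6}: total 67.
No size-3 selection does better; minimum is 63.

63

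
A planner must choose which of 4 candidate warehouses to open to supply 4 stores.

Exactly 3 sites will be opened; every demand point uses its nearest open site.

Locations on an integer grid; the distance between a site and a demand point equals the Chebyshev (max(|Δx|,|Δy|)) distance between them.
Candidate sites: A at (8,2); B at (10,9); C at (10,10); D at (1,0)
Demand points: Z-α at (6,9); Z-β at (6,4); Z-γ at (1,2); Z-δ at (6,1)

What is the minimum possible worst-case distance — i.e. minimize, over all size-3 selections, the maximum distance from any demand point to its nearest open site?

Open {A, B, D}.
  Farthest demand point is Z-α at distance 4 (to B); all others are ≤ 4.
With {A, C, D} the worst case is 4.
With {B, C, D} the worst case is 5.
No size-3 selection achieves below 4.

4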